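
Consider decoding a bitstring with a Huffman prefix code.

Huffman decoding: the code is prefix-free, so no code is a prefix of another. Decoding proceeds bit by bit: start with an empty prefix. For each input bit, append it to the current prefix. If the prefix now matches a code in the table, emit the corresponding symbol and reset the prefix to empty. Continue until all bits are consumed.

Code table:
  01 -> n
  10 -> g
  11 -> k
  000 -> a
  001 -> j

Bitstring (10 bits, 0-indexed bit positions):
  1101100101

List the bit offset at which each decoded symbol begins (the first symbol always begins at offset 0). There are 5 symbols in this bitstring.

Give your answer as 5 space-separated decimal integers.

Bit 0: prefix='1' (no match yet)
Bit 1: prefix='11' -> emit 'k', reset
Bit 2: prefix='0' (no match yet)
Bit 3: prefix='01' -> emit 'n', reset
Bit 4: prefix='1' (no match yet)
Bit 5: prefix='10' -> emit 'g', reset
Bit 6: prefix='0' (no match yet)
Bit 7: prefix='01' -> emit 'n', reset
Bit 8: prefix='0' (no match yet)
Bit 9: prefix='01' -> emit 'n', reset

Answer: 0 2 4 6 8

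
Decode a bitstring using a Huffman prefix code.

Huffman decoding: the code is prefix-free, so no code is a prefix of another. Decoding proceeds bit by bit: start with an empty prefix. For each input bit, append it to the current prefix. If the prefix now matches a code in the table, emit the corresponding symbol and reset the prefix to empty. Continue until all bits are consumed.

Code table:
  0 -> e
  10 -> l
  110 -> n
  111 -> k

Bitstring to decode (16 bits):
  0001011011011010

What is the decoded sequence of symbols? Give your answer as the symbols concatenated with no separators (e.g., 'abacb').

Answer: eeelnnnl

Derivation:
Bit 0: prefix='0' -> emit 'e', reset
Bit 1: prefix='0' -> emit 'e', reset
Bit 2: prefix='0' -> emit 'e', reset
Bit 3: prefix='1' (no match yet)
Bit 4: prefix='10' -> emit 'l', reset
Bit 5: prefix='1' (no match yet)
Bit 6: prefix='11' (no match yet)
Bit 7: prefix='110' -> emit 'n', reset
Bit 8: prefix='1' (no match yet)
Bit 9: prefix='11' (no match yet)
Bit 10: prefix='110' -> emit 'n', reset
Bit 11: prefix='1' (no match yet)
Bit 12: prefix='11' (no match yet)
Bit 13: prefix='110' -> emit 'n', reset
Bit 14: prefix='1' (no match yet)
Bit 15: prefix='10' -> emit 'l', reset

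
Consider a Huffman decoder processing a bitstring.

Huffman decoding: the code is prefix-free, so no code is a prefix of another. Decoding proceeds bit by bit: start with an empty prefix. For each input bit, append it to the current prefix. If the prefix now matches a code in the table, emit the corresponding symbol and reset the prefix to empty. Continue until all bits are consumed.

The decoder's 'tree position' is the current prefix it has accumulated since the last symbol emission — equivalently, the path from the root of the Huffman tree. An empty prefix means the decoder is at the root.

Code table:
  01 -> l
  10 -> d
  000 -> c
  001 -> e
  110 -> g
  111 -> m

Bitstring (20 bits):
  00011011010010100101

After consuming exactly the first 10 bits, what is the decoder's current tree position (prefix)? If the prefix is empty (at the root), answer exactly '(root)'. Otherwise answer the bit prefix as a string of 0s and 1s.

Answer: 1

Derivation:
Bit 0: prefix='0' (no match yet)
Bit 1: prefix='00' (no match yet)
Bit 2: prefix='000' -> emit 'c', reset
Bit 3: prefix='1' (no match yet)
Bit 4: prefix='11' (no match yet)
Bit 5: prefix='110' -> emit 'g', reset
Bit 6: prefix='1' (no match yet)
Bit 7: prefix='11' (no match yet)
Bit 8: prefix='110' -> emit 'g', reset
Bit 9: prefix='1' (no match yet)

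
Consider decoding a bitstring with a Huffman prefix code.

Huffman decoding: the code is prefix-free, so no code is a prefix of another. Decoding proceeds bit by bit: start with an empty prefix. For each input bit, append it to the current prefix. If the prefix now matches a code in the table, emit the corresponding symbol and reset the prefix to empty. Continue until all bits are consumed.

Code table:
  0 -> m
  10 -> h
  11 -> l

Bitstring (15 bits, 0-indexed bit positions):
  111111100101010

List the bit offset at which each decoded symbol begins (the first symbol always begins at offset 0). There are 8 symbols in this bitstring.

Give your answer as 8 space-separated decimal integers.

Answer: 0 2 4 6 8 9 11 13

Derivation:
Bit 0: prefix='1' (no match yet)
Bit 1: prefix='11' -> emit 'l', reset
Bit 2: prefix='1' (no match yet)
Bit 3: prefix='11' -> emit 'l', reset
Bit 4: prefix='1' (no match yet)
Bit 5: prefix='11' -> emit 'l', reset
Bit 6: prefix='1' (no match yet)
Bit 7: prefix='10' -> emit 'h', reset
Bit 8: prefix='0' -> emit 'm', reset
Bit 9: prefix='1' (no match yet)
Bit 10: prefix='10' -> emit 'h', reset
Bit 11: prefix='1' (no match yet)
Bit 12: prefix='10' -> emit 'h', reset
Bit 13: prefix='1' (no match yet)
Bit 14: prefix='10' -> emit 'h', reset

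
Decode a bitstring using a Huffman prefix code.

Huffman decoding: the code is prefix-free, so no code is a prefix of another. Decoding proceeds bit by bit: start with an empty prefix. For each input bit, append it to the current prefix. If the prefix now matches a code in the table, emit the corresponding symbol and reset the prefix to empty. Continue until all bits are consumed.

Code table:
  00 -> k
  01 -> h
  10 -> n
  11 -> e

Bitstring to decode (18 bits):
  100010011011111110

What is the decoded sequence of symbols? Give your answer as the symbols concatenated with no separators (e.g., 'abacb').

Answer: nknhneeen

Derivation:
Bit 0: prefix='1' (no match yet)
Bit 1: prefix='10' -> emit 'n', reset
Bit 2: prefix='0' (no match yet)
Bit 3: prefix='00' -> emit 'k', reset
Bit 4: prefix='1' (no match yet)
Bit 5: prefix='10' -> emit 'n', reset
Bit 6: prefix='0' (no match yet)
Bit 7: prefix='01' -> emit 'h', reset
Bit 8: prefix='1' (no match yet)
Bit 9: prefix='10' -> emit 'n', reset
Bit 10: prefix='1' (no match yet)
Bit 11: prefix='11' -> emit 'e', reset
Bit 12: prefix='1' (no match yet)
Bit 13: prefix='11' -> emit 'e', reset
Bit 14: prefix='1' (no match yet)
Bit 15: prefix='11' -> emit 'e', reset
Bit 16: prefix='1' (no match yet)
Bit 17: prefix='10' -> emit 'n', reset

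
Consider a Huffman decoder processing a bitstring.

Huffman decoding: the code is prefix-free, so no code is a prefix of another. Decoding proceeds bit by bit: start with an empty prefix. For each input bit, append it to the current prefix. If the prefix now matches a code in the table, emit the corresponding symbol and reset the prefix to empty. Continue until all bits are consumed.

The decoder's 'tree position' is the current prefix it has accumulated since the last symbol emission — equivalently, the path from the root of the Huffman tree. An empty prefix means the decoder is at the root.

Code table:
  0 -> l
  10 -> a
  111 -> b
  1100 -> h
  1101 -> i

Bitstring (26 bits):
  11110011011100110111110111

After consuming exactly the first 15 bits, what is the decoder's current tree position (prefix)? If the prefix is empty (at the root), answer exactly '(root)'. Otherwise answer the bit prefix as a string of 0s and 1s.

Answer: 1

Derivation:
Bit 0: prefix='1' (no match yet)
Bit 1: prefix='11' (no match yet)
Bit 2: prefix='111' -> emit 'b', reset
Bit 3: prefix='1' (no match yet)
Bit 4: prefix='10' -> emit 'a', reset
Bit 5: prefix='0' -> emit 'l', reset
Bit 6: prefix='1' (no match yet)
Bit 7: prefix='11' (no match yet)
Bit 8: prefix='110' (no match yet)
Bit 9: prefix='1101' -> emit 'i', reset
Bit 10: prefix='1' (no match yet)
Bit 11: prefix='11' (no match yet)
Bit 12: prefix='110' (no match yet)
Bit 13: prefix='1100' -> emit 'h', reset
Bit 14: prefix='1' (no match yet)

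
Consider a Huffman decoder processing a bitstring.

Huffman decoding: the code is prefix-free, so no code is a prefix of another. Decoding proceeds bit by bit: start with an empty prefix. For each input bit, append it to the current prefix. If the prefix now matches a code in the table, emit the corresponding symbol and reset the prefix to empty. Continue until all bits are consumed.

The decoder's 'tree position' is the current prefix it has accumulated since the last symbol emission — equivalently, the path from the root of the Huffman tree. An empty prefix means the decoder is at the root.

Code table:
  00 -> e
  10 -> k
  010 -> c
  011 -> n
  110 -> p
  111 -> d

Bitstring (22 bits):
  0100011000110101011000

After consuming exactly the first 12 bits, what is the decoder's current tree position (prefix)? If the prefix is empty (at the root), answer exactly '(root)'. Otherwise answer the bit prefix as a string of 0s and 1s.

Answer: 11

Derivation:
Bit 0: prefix='0' (no match yet)
Bit 1: prefix='01' (no match yet)
Bit 2: prefix='010' -> emit 'c', reset
Bit 3: prefix='0' (no match yet)
Bit 4: prefix='00' -> emit 'e', reset
Bit 5: prefix='1' (no match yet)
Bit 6: prefix='11' (no match yet)
Bit 7: prefix='110' -> emit 'p', reset
Bit 8: prefix='0' (no match yet)
Bit 9: prefix='00' -> emit 'e', reset
Bit 10: prefix='1' (no match yet)
Bit 11: prefix='11' (no match yet)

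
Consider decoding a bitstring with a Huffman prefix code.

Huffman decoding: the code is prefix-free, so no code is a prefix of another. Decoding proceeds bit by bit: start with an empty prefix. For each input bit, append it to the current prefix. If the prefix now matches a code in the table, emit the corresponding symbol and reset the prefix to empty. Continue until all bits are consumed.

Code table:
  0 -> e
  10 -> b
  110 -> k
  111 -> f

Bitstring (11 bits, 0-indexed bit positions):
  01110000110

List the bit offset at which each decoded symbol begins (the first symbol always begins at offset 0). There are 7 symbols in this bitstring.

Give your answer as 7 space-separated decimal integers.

Bit 0: prefix='0' -> emit 'e', reset
Bit 1: prefix='1' (no match yet)
Bit 2: prefix='11' (no match yet)
Bit 3: prefix='111' -> emit 'f', reset
Bit 4: prefix='0' -> emit 'e', reset
Bit 5: prefix='0' -> emit 'e', reset
Bit 6: prefix='0' -> emit 'e', reset
Bit 7: prefix='0' -> emit 'e', reset
Bit 8: prefix='1' (no match yet)
Bit 9: prefix='11' (no match yet)
Bit 10: prefix='110' -> emit 'k', reset

Answer: 0 1 4 5 6 7 8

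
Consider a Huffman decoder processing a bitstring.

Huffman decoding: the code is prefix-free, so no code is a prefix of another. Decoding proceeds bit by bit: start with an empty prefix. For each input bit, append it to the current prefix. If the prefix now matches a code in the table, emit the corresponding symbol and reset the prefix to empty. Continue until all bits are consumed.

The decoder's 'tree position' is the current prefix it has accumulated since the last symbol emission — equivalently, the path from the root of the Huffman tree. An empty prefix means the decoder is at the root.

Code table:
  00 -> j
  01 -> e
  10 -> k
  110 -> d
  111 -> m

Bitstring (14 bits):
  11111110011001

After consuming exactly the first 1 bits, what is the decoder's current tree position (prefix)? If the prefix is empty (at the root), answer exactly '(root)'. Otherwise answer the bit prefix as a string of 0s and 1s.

Bit 0: prefix='1' (no match yet)

Answer: 1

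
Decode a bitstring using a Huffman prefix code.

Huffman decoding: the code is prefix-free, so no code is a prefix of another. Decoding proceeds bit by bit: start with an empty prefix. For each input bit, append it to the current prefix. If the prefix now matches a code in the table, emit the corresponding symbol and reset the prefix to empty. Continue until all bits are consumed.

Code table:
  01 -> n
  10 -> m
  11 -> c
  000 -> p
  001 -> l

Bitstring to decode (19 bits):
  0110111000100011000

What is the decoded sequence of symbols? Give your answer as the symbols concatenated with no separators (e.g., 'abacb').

Answer: nmcmlpcp

Derivation:
Bit 0: prefix='0' (no match yet)
Bit 1: prefix='01' -> emit 'n', reset
Bit 2: prefix='1' (no match yet)
Bit 3: prefix='10' -> emit 'm', reset
Bit 4: prefix='1' (no match yet)
Bit 5: prefix='11' -> emit 'c', reset
Bit 6: prefix='1' (no match yet)
Bit 7: prefix='10' -> emit 'm', reset
Bit 8: prefix='0' (no match yet)
Bit 9: prefix='00' (no match yet)
Bit 10: prefix='001' -> emit 'l', reset
Bit 11: prefix='0' (no match yet)
Bit 12: prefix='00' (no match yet)
Bit 13: prefix='000' -> emit 'p', reset
Bit 14: prefix='1' (no match yet)
Bit 15: prefix='11' -> emit 'c', reset
Bit 16: prefix='0' (no match yet)
Bit 17: prefix='00' (no match yet)
Bit 18: prefix='000' -> emit 'p', reset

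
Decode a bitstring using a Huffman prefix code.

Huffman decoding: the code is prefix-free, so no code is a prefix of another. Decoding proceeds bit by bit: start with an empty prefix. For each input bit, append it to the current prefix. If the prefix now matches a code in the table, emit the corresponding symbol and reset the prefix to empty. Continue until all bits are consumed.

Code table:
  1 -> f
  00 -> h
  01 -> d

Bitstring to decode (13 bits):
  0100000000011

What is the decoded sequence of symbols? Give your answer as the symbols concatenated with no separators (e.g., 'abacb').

Bit 0: prefix='0' (no match yet)
Bit 1: prefix='01' -> emit 'd', reset
Bit 2: prefix='0' (no match yet)
Bit 3: prefix='00' -> emit 'h', reset
Bit 4: prefix='0' (no match yet)
Bit 5: prefix='00' -> emit 'h', reset
Bit 6: prefix='0' (no match yet)
Bit 7: prefix='00' -> emit 'h', reset
Bit 8: prefix='0' (no match yet)
Bit 9: prefix='00' -> emit 'h', reset
Bit 10: prefix='0' (no match yet)
Bit 11: prefix='01' -> emit 'd', reset
Bit 12: prefix='1' -> emit 'f', reset

Answer: dhhhhdf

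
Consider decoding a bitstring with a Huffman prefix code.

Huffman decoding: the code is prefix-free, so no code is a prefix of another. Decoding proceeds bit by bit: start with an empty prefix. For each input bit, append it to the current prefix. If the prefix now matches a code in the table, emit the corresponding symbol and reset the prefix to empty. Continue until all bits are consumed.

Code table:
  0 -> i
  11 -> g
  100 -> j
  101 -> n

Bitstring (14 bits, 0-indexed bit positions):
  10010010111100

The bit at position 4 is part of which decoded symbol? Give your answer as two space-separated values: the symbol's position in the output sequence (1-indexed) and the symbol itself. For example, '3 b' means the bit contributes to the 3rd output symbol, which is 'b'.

Bit 0: prefix='1' (no match yet)
Bit 1: prefix='10' (no match yet)
Bit 2: prefix='100' -> emit 'j', reset
Bit 3: prefix='1' (no match yet)
Bit 4: prefix='10' (no match yet)
Bit 5: prefix='100' -> emit 'j', reset
Bit 6: prefix='1' (no match yet)
Bit 7: prefix='10' (no match yet)
Bit 8: prefix='101' -> emit 'n', reset

Answer: 2 j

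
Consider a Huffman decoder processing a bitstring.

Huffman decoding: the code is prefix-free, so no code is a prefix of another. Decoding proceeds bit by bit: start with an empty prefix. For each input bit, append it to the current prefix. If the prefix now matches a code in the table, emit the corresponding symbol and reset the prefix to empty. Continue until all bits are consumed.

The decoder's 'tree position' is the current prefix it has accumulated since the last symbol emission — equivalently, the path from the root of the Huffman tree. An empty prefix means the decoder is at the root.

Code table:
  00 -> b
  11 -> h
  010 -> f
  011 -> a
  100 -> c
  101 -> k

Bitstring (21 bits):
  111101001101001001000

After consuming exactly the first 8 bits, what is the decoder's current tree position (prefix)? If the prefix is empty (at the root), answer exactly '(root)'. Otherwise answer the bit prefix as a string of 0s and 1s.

Answer: 0

Derivation:
Bit 0: prefix='1' (no match yet)
Bit 1: prefix='11' -> emit 'h', reset
Bit 2: prefix='1' (no match yet)
Bit 3: prefix='11' -> emit 'h', reset
Bit 4: prefix='0' (no match yet)
Bit 5: prefix='01' (no match yet)
Bit 6: prefix='010' -> emit 'f', reset
Bit 7: prefix='0' (no match yet)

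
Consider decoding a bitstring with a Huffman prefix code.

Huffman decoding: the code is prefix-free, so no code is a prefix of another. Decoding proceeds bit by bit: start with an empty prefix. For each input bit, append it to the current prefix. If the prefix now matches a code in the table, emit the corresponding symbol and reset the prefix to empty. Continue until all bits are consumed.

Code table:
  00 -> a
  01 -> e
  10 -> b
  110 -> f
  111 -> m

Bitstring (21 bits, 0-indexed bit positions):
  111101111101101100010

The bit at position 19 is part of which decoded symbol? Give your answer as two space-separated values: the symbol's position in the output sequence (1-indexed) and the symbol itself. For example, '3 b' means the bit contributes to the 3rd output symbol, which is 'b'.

Answer: 8 b

Derivation:
Bit 0: prefix='1' (no match yet)
Bit 1: prefix='11' (no match yet)
Bit 2: prefix='111' -> emit 'm', reset
Bit 3: prefix='1' (no match yet)
Bit 4: prefix='10' -> emit 'b', reset
Bit 5: prefix='1' (no match yet)
Bit 6: prefix='11' (no match yet)
Bit 7: prefix='111' -> emit 'm', reset
Bit 8: prefix='1' (no match yet)
Bit 9: prefix='11' (no match yet)
Bit 10: prefix='110' -> emit 'f', reset
Bit 11: prefix='1' (no match yet)
Bit 12: prefix='11' (no match yet)
Bit 13: prefix='110' -> emit 'f', reset
Bit 14: prefix='1' (no match yet)
Bit 15: prefix='11' (no match yet)
Bit 16: prefix='110' -> emit 'f', reset
Bit 17: prefix='0' (no match yet)
Bit 18: prefix='00' -> emit 'a', reset
Bit 19: prefix='1' (no match yet)
Bit 20: prefix='10' -> emit 'b', reset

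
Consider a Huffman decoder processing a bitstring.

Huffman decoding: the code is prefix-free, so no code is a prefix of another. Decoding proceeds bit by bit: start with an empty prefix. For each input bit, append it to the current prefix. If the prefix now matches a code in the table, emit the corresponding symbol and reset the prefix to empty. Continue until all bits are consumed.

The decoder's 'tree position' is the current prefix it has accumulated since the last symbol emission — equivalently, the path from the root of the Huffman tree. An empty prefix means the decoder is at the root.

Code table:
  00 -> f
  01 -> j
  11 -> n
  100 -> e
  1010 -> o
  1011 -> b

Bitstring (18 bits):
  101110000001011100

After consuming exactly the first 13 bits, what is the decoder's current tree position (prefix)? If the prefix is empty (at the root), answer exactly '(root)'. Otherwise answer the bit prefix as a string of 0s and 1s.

Answer: 10

Derivation:
Bit 0: prefix='1' (no match yet)
Bit 1: prefix='10' (no match yet)
Bit 2: prefix='101' (no match yet)
Bit 3: prefix='1011' -> emit 'b', reset
Bit 4: prefix='1' (no match yet)
Bit 5: prefix='10' (no match yet)
Bit 6: prefix='100' -> emit 'e', reset
Bit 7: prefix='0' (no match yet)
Bit 8: prefix='00' -> emit 'f', reset
Bit 9: prefix='0' (no match yet)
Bit 10: prefix='00' -> emit 'f', reset
Bit 11: prefix='1' (no match yet)
Bit 12: prefix='10' (no match yet)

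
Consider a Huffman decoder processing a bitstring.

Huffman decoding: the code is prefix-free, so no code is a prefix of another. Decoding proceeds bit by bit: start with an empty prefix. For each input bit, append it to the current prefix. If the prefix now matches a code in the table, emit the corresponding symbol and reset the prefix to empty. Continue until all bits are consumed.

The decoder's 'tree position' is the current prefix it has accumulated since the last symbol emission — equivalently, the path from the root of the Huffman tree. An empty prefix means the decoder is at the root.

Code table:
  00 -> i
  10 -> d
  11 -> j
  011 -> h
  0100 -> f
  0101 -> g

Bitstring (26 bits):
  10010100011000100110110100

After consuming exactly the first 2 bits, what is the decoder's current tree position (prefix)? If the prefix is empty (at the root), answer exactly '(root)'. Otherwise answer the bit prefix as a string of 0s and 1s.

Answer: (root)

Derivation:
Bit 0: prefix='1' (no match yet)
Bit 1: prefix='10' -> emit 'd', reset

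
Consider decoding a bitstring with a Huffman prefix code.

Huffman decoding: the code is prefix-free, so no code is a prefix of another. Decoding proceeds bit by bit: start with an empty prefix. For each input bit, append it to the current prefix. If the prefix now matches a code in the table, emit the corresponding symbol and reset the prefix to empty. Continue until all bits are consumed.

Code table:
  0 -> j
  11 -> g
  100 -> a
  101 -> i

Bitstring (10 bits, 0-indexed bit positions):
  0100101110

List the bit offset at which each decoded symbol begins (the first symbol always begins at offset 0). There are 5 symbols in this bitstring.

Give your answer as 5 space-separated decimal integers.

Answer: 0 1 4 7 9

Derivation:
Bit 0: prefix='0' -> emit 'j', reset
Bit 1: prefix='1' (no match yet)
Bit 2: prefix='10' (no match yet)
Bit 3: prefix='100' -> emit 'a', reset
Bit 4: prefix='1' (no match yet)
Bit 5: prefix='10' (no match yet)
Bit 6: prefix='101' -> emit 'i', reset
Bit 7: prefix='1' (no match yet)
Bit 8: prefix='11' -> emit 'g', reset
Bit 9: prefix='0' -> emit 'j', reset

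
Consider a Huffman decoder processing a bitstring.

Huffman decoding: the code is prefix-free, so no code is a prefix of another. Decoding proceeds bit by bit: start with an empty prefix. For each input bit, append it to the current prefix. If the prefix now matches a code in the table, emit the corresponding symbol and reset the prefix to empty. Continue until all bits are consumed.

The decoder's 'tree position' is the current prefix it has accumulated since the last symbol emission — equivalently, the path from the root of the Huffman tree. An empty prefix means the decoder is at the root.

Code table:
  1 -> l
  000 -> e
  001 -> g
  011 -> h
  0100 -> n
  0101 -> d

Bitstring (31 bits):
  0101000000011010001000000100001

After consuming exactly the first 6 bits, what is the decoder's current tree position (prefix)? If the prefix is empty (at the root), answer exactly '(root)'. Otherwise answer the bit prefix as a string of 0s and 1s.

Answer: 00

Derivation:
Bit 0: prefix='0' (no match yet)
Bit 1: prefix='01' (no match yet)
Bit 2: prefix='010' (no match yet)
Bit 3: prefix='0101' -> emit 'd', reset
Bit 4: prefix='0' (no match yet)
Bit 5: prefix='00' (no match yet)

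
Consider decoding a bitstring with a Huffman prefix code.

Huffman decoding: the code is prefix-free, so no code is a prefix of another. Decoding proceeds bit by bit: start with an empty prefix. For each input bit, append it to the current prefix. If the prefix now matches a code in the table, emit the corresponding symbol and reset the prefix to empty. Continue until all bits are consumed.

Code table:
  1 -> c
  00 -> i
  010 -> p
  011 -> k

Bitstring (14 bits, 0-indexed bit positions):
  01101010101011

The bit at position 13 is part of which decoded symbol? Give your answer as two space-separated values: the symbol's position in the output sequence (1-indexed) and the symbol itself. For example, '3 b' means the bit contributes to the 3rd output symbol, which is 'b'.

Bit 0: prefix='0' (no match yet)
Bit 1: prefix='01' (no match yet)
Bit 2: prefix='011' -> emit 'k', reset
Bit 3: prefix='0' (no match yet)
Bit 4: prefix='01' (no match yet)
Bit 5: prefix='010' -> emit 'p', reset
Bit 6: prefix='1' -> emit 'c', reset
Bit 7: prefix='0' (no match yet)
Bit 8: prefix='01' (no match yet)
Bit 9: prefix='010' -> emit 'p', reset
Bit 10: prefix='1' -> emit 'c', reset
Bit 11: prefix='0' (no match yet)
Bit 12: prefix='01' (no match yet)
Bit 13: prefix='011' -> emit 'k', reset

Answer: 6 k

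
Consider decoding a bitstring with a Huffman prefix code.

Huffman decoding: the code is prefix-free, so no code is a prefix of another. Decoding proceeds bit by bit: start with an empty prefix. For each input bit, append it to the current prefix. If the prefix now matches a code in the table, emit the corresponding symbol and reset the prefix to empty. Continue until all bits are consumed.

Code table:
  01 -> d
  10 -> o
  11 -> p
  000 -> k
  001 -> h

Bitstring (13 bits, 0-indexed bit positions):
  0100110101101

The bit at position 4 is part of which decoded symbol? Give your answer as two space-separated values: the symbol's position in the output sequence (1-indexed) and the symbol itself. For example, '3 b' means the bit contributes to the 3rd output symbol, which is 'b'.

Bit 0: prefix='0' (no match yet)
Bit 1: prefix='01' -> emit 'd', reset
Bit 2: prefix='0' (no match yet)
Bit 3: prefix='00' (no match yet)
Bit 4: prefix='001' -> emit 'h', reset
Bit 5: prefix='1' (no match yet)
Bit 6: prefix='10' -> emit 'o', reset
Bit 7: prefix='1' (no match yet)
Bit 8: prefix='10' -> emit 'o', reset

Answer: 2 h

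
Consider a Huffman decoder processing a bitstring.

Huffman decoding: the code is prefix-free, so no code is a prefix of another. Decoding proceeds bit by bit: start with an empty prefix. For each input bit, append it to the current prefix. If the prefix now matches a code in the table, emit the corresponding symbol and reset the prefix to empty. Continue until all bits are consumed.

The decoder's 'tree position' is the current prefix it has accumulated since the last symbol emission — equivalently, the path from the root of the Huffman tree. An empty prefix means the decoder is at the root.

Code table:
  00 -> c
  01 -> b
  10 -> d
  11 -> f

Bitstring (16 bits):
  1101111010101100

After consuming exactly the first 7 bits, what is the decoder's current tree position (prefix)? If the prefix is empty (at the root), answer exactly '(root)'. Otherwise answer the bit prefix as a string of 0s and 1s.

Answer: 1

Derivation:
Bit 0: prefix='1' (no match yet)
Bit 1: prefix='11' -> emit 'f', reset
Bit 2: prefix='0' (no match yet)
Bit 3: prefix='01' -> emit 'b', reset
Bit 4: prefix='1' (no match yet)
Bit 5: prefix='11' -> emit 'f', reset
Bit 6: prefix='1' (no match yet)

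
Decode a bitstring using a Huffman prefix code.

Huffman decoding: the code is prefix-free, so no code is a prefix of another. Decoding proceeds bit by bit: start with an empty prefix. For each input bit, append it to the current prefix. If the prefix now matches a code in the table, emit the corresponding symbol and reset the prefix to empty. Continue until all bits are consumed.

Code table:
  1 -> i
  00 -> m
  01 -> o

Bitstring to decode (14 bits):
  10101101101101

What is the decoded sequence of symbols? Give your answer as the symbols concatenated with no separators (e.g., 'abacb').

Bit 0: prefix='1' -> emit 'i', reset
Bit 1: prefix='0' (no match yet)
Bit 2: prefix='01' -> emit 'o', reset
Bit 3: prefix='0' (no match yet)
Bit 4: prefix='01' -> emit 'o', reset
Bit 5: prefix='1' -> emit 'i', reset
Bit 6: prefix='0' (no match yet)
Bit 7: prefix='01' -> emit 'o', reset
Bit 8: prefix='1' -> emit 'i', reset
Bit 9: prefix='0' (no match yet)
Bit 10: prefix='01' -> emit 'o', reset
Bit 11: prefix='1' -> emit 'i', reset
Bit 12: prefix='0' (no match yet)
Bit 13: prefix='01' -> emit 'o', reset

Answer: iooioioio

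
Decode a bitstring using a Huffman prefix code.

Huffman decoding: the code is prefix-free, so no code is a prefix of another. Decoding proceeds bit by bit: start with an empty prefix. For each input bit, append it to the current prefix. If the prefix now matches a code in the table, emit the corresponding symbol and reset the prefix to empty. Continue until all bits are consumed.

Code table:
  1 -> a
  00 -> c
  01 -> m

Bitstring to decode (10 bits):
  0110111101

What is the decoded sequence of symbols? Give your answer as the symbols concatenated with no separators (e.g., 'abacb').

Answer: mamaaam

Derivation:
Bit 0: prefix='0' (no match yet)
Bit 1: prefix='01' -> emit 'm', reset
Bit 2: prefix='1' -> emit 'a', reset
Bit 3: prefix='0' (no match yet)
Bit 4: prefix='01' -> emit 'm', reset
Bit 5: prefix='1' -> emit 'a', reset
Bit 6: prefix='1' -> emit 'a', reset
Bit 7: prefix='1' -> emit 'a', reset
Bit 8: prefix='0' (no match yet)
Bit 9: prefix='01' -> emit 'm', reset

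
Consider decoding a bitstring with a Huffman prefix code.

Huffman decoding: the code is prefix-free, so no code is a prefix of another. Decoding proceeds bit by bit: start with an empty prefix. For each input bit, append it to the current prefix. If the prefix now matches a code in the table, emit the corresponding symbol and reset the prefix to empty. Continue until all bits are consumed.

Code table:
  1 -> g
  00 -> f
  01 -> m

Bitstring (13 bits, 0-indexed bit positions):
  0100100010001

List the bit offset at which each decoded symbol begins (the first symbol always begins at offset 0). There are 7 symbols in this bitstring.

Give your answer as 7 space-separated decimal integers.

Bit 0: prefix='0' (no match yet)
Bit 1: prefix='01' -> emit 'm', reset
Bit 2: prefix='0' (no match yet)
Bit 3: prefix='00' -> emit 'f', reset
Bit 4: prefix='1' -> emit 'g', reset
Bit 5: prefix='0' (no match yet)
Bit 6: prefix='00' -> emit 'f', reset
Bit 7: prefix='0' (no match yet)
Bit 8: prefix='01' -> emit 'm', reset
Bit 9: prefix='0' (no match yet)
Bit 10: prefix='00' -> emit 'f', reset
Bit 11: prefix='0' (no match yet)
Bit 12: prefix='01' -> emit 'm', reset

Answer: 0 2 4 5 7 9 11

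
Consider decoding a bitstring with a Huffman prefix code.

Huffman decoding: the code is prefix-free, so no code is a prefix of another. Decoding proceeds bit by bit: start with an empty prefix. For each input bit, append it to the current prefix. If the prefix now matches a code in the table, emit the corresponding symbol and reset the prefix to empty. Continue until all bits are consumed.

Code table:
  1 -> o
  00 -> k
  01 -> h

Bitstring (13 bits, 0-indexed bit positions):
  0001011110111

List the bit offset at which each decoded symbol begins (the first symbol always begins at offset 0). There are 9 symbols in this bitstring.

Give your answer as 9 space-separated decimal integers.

Answer: 0 2 4 6 7 8 9 11 12

Derivation:
Bit 0: prefix='0' (no match yet)
Bit 1: prefix='00' -> emit 'k', reset
Bit 2: prefix='0' (no match yet)
Bit 3: prefix='01' -> emit 'h', reset
Bit 4: prefix='0' (no match yet)
Bit 5: prefix='01' -> emit 'h', reset
Bit 6: prefix='1' -> emit 'o', reset
Bit 7: prefix='1' -> emit 'o', reset
Bit 8: prefix='1' -> emit 'o', reset
Bit 9: prefix='0' (no match yet)
Bit 10: prefix='01' -> emit 'h', reset
Bit 11: prefix='1' -> emit 'o', reset
Bit 12: prefix='1' -> emit 'o', reset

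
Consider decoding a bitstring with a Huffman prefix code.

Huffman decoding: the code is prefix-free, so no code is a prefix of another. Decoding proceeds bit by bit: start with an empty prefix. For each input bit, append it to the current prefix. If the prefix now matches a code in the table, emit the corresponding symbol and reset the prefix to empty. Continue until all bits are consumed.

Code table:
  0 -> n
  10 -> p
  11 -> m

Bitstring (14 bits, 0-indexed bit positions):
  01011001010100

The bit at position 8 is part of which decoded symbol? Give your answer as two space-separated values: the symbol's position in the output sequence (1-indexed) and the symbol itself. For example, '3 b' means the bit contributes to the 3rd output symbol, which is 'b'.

Answer: 6 p

Derivation:
Bit 0: prefix='0' -> emit 'n', reset
Bit 1: prefix='1' (no match yet)
Bit 2: prefix='10' -> emit 'p', reset
Bit 3: prefix='1' (no match yet)
Bit 4: prefix='11' -> emit 'm', reset
Bit 5: prefix='0' -> emit 'n', reset
Bit 6: prefix='0' -> emit 'n', reset
Bit 7: prefix='1' (no match yet)
Bit 8: prefix='10' -> emit 'p', reset
Bit 9: prefix='1' (no match yet)
Bit 10: prefix='10' -> emit 'p', reset
Bit 11: prefix='1' (no match yet)
Bit 12: prefix='10' -> emit 'p', reset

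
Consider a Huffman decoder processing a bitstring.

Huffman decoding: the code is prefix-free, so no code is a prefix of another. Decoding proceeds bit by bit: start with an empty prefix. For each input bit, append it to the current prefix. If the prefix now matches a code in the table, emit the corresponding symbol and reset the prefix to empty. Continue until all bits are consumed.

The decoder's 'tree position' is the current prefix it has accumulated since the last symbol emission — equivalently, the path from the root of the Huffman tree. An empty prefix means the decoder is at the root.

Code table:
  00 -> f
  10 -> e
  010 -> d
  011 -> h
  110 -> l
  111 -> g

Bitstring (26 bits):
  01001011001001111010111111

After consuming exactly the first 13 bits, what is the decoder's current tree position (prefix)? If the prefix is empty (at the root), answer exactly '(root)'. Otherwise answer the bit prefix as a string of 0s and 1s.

Answer: 0

Derivation:
Bit 0: prefix='0' (no match yet)
Bit 1: prefix='01' (no match yet)
Bit 2: prefix='010' -> emit 'd', reset
Bit 3: prefix='0' (no match yet)
Bit 4: prefix='01' (no match yet)
Bit 5: prefix='010' -> emit 'd', reset
Bit 6: prefix='1' (no match yet)
Bit 7: prefix='11' (no match yet)
Bit 8: prefix='110' -> emit 'l', reset
Bit 9: prefix='0' (no match yet)
Bit 10: prefix='01' (no match yet)
Bit 11: prefix='010' -> emit 'd', reset
Bit 12: prefix='0' (no match yet)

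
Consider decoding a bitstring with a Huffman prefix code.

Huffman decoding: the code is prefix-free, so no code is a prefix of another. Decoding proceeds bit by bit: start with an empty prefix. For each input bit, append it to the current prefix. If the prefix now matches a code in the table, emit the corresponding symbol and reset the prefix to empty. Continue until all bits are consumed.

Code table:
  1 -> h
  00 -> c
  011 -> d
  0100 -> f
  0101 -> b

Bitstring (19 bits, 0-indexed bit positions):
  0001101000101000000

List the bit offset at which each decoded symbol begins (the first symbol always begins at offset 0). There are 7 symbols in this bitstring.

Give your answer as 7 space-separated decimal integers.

Bit 0: prefix='0' (no match yet)
Bit 1: prefix='00' -> emit 'c', reset
Bit 2: prefix='0' (no match yet)
Bit 3: prefix='01' (no match yet)
Bit 4: prefix='011' -> emit 'd', reset
Bit 5: prefix='0' (no match yet)
Bit 6: prefix='01' (no match yet)
Bit 7: prefix='010' (no match yet)
Bit 8: prefix='0100' -> emit 'f', reset
Bit 9: prefix='0' (no match yet)
Bit 10: prefix='01' (no match yet)
Bit 11: prefix='010' (no match yet)
Bit 12: prefix='0101' -> emit 'b', reset
Bit 13: prefix='0' (no match yet)
Bit 14: prefix='00' -> emit 'c', reset
Bit 15: prefix='0' (no match yet)
Bit 16: prefix='00' -> emit 'c', reset
Bit 17: prefix='0' (no match yet)
Bit 18: prefix='00' -> emit 'c', reset

Answer: 0 2 5 9 13 15 17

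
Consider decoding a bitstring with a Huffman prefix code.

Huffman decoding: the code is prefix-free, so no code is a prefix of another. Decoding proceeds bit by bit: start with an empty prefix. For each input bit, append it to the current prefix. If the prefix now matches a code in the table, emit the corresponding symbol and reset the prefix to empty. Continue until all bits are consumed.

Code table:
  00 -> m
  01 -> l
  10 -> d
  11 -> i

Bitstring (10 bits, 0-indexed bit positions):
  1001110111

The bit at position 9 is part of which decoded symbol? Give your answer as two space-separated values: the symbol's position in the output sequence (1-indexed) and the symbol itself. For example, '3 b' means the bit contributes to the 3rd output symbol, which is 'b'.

Answer: 5 i

Derivation:
Bit 0: prefix='1' (no match yet)
Bit 1: prefix='10' -> emit 'd', reset
Bit 2: prefix='0' (no match yet)
Bit 3: prefix='01' -> emit 'l', reset
Bit 4: prefix='1' (no match yet)
Bit 5: prefix='11' -> emit 'i', reset
Bit 6: prefix='0' (no match yet)
Bit 7: prefix='01' -> emit 'l', reset
Bit 8: prefix='1' (no match yet)
Bit 9: prefix='11' -> emit 'i', reset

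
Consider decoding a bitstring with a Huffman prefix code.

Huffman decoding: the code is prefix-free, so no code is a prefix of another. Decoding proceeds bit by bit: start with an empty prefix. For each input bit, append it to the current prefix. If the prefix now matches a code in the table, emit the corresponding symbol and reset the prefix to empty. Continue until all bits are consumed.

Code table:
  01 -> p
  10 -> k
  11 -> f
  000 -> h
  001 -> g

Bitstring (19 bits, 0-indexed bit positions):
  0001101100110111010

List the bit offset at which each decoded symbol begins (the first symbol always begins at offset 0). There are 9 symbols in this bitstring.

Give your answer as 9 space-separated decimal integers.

Bit 0: prefix='0' (no match yet)
Bit 1: prefix='00' (no match yet)
Bit 2: prefix='000' -> emit 'h', reset
Bit 3: prefix='1' (no match yet)
Bit 4: prefix='11' -> emit 'f', reset
Bit 5: prefix='0' (no match yet)
Bit 6: prefix='01' -> emit 'p', reset
Bit 7: prefix='1' (no match yet)
Bit 8: prefix='10' -> emit 'k', reset
Bit 9: prefix='0' (no match yet)
Bit 10: prefix='01' -> emit 'p', reset
Bit 11: prefix='1' (no match yet)
Bit 12: prefix='10' -> emit 'k', reset
Bit 13: prefix='1' (no match yet)
Bit 14: prefix='11' -> emit 'f', reset
Bit 15: prefix='1' (no match yet)
Bit 16: prefix='10' -> emit 'k', reset
Bit 17: prefix='1' (no match yet)
Bit 18: prefix='10' -> emit 'k', reset

Answer: 0 3 5 7 9 11 13 15 17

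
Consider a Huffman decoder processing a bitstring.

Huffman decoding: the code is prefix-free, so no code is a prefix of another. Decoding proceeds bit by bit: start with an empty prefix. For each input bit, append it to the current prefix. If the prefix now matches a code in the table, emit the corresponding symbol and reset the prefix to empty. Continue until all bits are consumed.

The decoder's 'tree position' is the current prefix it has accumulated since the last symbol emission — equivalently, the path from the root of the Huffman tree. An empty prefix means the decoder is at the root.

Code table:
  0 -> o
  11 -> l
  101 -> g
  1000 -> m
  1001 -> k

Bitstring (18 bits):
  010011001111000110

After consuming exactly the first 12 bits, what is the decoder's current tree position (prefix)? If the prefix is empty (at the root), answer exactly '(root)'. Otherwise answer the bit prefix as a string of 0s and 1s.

Bit 0: prefix='0' -> emit 'o', reset
Bit 1: prefix='1' (no match yet)
Bit 2: prefix='10' (no match yet)
Bit 3: prefix='100' (no match yet)
Bit 4: prefix='1001' -> emit 'k', reset
Bit 5: prefix='1' (no match yet)
Bit 6: prefix='10' (no match yet)
Bit 7: prefix='100' (no match yet)
Bit 8: prefix='1001' -> emit 'k', reset
Bit 9: prefix='1' (no match yet)
Bit 10: prefix='11' -> emit 'l', reset
Bit 11: prefix='1' (no match yet)

Answer: 1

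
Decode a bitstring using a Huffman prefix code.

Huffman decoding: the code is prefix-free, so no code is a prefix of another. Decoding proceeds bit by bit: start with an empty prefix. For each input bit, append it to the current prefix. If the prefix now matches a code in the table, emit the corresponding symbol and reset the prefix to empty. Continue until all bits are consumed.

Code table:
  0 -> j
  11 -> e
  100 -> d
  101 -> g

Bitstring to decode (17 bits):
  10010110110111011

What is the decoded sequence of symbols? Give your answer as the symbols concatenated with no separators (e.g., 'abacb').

Bit 0: prefix='1' (no match yet)
Bit 1: prefix='10' (no match yet)
Bit 2: prefix='100' -> emit 'd', reset
Bit 3: prefix='1' (no match yet)
Bit 4: prefix='10' (no match yet)
Bit 5: prefix='101' -> emit 'g', reset
Bit 6: prefix='1' (no match yet)
Bit 7: prefix='10' (no match yet)
Bit 8: prefix='101' -> emit 'g', reset
Bit 9: prefix='1' (no match yet)
Bit 10: prefix='10' (no match yet)
Bit 11: prefix='101' -> emit 'g', reset
Bit 12: prefix='1' (no match yet)
Bit 13: prefix='11' -> emit 'e', reset
Bit 14: prefix='0' -> emit 'j', reset
Bit 15: prefix='1' (no match yet)
Bit 16: prefix='11' -> emit 'e', reset

Answer: dgggeje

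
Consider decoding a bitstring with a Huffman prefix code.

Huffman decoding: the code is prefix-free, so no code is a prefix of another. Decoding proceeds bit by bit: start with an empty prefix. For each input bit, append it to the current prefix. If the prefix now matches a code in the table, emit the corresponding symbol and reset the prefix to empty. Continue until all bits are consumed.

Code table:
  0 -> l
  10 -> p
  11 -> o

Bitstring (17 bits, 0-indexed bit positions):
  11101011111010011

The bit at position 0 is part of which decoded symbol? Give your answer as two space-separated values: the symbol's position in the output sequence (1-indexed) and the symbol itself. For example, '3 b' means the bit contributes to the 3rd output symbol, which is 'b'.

Bit 0: prefix='1' (no match yet)
Bit 1: prefix='11' -> emit 'o', reset
Bit 2: prefix='1' (no match yet)
Bit 3: prefix='10' -> emit 'p', reset
Bit 4: prefix='1' (no match yet)

Answer: 1 o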